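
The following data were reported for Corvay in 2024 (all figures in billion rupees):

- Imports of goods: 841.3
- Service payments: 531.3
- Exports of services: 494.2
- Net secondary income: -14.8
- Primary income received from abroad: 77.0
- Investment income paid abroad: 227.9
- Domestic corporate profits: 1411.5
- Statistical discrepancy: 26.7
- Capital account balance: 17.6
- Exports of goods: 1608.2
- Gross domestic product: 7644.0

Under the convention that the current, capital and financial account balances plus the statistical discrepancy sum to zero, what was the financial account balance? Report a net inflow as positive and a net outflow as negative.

Goods balance = 1608.2 - 841.3 = 766.9
Services balance = 494.2 - 531.3 = -37.1
Trade balance (goods + services) = 766.9 + (-37.1) = 729.8
Net primary income = 77.0 - 227.9 = -150.9
Net secondary income = -14.8
Current account = 729.8 + (-150.9) + (-14.8) = 564.1
Financial account = -(564.1 + 17.6 + 26.7) = -608.4

-608.4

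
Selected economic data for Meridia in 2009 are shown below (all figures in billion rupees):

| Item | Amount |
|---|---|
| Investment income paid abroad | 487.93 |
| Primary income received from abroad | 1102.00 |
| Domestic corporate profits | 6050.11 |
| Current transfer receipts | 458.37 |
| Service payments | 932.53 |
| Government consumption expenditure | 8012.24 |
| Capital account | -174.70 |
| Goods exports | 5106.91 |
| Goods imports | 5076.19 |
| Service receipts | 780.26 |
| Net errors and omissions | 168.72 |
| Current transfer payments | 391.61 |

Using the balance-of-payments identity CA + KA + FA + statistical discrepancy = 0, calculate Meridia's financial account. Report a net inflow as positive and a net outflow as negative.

-553.30

Goods balance = 5106.91 - 5076.19 = 30.72
Services balance = 780.26 - 932.53 = -152.27
Trade balance (goods + services) = 30.72 + (-152.27) = -121.55
Net primary income = 1102.00 - 487.93 = 614.07
Net secondary income = 458.37 - 391.61 = 66.76
Current account = -121.55 + 614.07 + 66.76 = 559.28
Financial account = -(559.28 + (-174.70) + 168.72) = -553.30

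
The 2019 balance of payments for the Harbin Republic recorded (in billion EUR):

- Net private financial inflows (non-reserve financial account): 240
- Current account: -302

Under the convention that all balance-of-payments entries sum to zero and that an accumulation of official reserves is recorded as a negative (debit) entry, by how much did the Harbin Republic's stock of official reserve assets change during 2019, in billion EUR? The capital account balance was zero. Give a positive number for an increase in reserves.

-62

Official reserve transactions balance = -((-302) + 240) = 62
An accumulation of reserves is recorded as a debit (negative entry), so the change in the stock of reserves is the negative of that balance.
Change in official reserves = -(62) = -62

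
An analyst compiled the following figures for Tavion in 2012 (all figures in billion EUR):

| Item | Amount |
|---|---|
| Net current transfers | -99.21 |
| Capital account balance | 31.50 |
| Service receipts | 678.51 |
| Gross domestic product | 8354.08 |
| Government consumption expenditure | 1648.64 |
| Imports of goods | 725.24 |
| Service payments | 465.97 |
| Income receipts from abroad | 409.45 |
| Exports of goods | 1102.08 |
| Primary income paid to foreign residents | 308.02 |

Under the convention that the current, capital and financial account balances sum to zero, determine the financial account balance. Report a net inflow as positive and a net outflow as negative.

-623.10

Goods balance = 1102.08 - 725.24 = 376.84
Services balance = 678.51 - 465.97 = 212.54
Trade balance (goods + services) = 376.84 + 212.54 = 589.38
Net primary income = 409.45 - 308.02 = 101.43
Net secondary income = -99.21
Current account = 589.38 + 101.43 + (-99.21) = 591.60
Financial account = -(591.60 + 31.50) = -623.10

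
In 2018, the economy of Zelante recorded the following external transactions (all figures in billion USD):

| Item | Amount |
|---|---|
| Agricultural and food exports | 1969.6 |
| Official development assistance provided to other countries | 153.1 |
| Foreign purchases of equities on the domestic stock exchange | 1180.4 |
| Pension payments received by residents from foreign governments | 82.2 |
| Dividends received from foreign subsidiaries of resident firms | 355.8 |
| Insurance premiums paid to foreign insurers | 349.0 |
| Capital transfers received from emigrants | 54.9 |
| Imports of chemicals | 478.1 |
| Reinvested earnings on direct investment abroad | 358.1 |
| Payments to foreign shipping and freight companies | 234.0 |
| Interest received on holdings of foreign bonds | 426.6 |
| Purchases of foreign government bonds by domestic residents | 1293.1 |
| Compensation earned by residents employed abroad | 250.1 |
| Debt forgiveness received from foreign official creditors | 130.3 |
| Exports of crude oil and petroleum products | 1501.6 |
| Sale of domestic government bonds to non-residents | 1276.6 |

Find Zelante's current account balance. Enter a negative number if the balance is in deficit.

3729.8

Goods: 1501.6 - 478.1 + 1969.6 = 2993.1
Services: -234.0 - 349.0 = -583.0
Primary income: 358.1 + 355.8 + 250.1 + 426.6 = 1390.6
Secondary income: -153.1 + 82.2 = -70.9
Current account = 2993.1 + (-583.0) + 1390.6 + (-70.9) = 3729.8
(Excluded from the current account — financial account: foreign purchases of equities on the domestic stock exchange 1180.4, purchases of foreign government bonds by domestic residents 1293.1, sale of domestic government bonds to non-residents 1276.6; capital account: capital transfers received from emigrants 54.9, debt forgiveness received from foreign official creditors 130.3.)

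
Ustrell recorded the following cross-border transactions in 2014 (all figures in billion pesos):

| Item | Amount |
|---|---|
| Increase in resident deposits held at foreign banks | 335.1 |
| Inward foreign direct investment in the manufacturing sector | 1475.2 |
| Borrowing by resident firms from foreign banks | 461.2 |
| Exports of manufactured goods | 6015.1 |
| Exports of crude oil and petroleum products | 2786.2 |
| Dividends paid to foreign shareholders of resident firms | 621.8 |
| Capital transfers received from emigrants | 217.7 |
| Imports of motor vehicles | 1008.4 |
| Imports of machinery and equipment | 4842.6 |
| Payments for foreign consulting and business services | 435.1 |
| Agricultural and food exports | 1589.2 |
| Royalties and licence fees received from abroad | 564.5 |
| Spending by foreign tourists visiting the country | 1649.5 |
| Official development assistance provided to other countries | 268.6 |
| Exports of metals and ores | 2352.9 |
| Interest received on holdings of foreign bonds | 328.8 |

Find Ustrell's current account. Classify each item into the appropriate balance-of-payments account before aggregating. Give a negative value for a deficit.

8109.7

Goods: 6015.1 + 1589.2 - 4842.6 + 2352.9 + 2786.2 - 1008.4 = 6892.4
Services: 564.5 + 1649.5 - 435.1 = 1778.9
Primary income: 328.8 - 621.8 = -293.0
Secondary income: -268.6
Current account = 6892.4 + 1778.9 + (-293.0) + (-268.6) = 8109.7
(Excluded from the current account — financial account: increase in resident deposits held at foreign banks 335.1, inward foreign direct investment in the manufacturing sector 1475.2, borrowing by resident firms from foreign banks 461.2; capital account: capital transfers received from emigrants 217.7.)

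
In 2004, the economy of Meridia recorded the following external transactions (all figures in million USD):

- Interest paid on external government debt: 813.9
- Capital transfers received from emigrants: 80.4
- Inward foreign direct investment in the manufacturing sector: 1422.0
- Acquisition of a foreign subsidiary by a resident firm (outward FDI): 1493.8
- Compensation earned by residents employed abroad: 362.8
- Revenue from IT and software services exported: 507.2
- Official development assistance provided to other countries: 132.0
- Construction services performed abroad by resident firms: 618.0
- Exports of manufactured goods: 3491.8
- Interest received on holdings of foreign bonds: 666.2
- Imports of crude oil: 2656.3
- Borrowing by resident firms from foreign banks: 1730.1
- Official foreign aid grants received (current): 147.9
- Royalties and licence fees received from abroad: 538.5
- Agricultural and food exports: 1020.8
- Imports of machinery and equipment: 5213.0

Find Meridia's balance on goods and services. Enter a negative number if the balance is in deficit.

-1693.0

Goods: 1020.8 - 2656.3 - 5213.0 + 3491.8 = -3356.7
Services: 507.2 + 538.5 + 618.0 = 1663.7
Trade balance = -3356.7 + 1663.7 = -1693.0
(Excluded from the trade balance — primary income: interest paid on external government debt 813.9, compensation earned by residents employed abroad 362.8, interest received on holdings of foreign bonds 666.2; capital account: capital transfers received from emigrants 80.4; financial account: inward foreign direct investment in the manufacturing sector 1422.0, acquisition of a foreign subsidiary by a resident firm (outward FDI) 1493.8, borrowing by resident firms from foreign banks 1730.1; secondary income: official development assistance provided to other countries 132.0, official foreign aid grants received (current) 147.9.)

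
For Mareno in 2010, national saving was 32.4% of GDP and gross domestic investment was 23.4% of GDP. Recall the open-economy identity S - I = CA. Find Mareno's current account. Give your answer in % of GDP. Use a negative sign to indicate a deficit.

S - I = CA (net lending to the rest of the world).
CA = S - I = 32.4 - 23.4 = 9.0

9.0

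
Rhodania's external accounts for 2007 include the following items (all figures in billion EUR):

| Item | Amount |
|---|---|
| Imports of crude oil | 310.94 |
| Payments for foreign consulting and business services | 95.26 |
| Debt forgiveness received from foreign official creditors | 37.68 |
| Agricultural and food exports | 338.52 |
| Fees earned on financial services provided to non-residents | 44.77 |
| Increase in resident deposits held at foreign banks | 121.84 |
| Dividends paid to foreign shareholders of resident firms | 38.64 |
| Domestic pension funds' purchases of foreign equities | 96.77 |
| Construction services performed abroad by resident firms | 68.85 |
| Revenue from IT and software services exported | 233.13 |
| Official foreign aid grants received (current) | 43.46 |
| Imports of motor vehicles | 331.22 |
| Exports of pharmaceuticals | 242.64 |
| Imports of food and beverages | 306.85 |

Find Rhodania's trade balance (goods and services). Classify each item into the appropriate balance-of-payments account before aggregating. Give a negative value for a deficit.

-116.36

Goods: 242.64 + 338.52 - 306.85 - 331.22 - 310.94 = -367.85
Services: -95.26 + 68.85 + 233.13 + 44.77 = 251.49
Trade balance = -367.85 + 251.49 = -116.36
(Excluded from the trade balance — capital account: debt forgiveness received from foreign official creditors 37.68; financial account: increase in resident deposits held at foreign banks 121.84, domestic pension funds' purchases of foreign equities 96.77; primary income: dividends paid to foreign shareholders of resident firms 38.64; secondary income: official foreign aid grants received (current) 43.46.)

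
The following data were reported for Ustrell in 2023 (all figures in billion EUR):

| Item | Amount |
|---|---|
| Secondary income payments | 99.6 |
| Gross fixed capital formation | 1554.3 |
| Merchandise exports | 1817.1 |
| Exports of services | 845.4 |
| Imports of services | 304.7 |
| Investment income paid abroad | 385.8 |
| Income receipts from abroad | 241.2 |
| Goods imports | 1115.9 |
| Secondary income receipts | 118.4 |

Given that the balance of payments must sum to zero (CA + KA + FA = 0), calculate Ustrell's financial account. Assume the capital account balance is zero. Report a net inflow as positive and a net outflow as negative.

Goods balance = 1817.1 - 1115.9 = 701.2
Services balance = 845.4 - 304.7 = 540.7
Trade balance (goods + services) = 701.2 + 540.7 = 1241.9
Net primary income = 241.2 - 385.8 = -144.6
Net secondary income = 118.4 - 99.6 = 18.8
Current account = 1241.9 + (-144.6) + 18.8 = 1116.1
Financial account = -(1116.1) = -1116.1

-1116.1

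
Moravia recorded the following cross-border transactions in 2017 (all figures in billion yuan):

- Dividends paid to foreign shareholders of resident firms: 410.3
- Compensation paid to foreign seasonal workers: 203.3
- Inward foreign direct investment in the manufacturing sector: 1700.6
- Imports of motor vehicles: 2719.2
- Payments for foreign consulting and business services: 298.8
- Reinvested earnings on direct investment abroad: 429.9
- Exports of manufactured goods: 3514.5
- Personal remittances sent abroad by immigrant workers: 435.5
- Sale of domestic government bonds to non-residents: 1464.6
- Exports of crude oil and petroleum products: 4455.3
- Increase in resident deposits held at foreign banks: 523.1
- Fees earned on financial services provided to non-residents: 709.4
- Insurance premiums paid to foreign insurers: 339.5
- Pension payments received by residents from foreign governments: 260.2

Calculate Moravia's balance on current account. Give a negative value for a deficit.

Goods: -2719.2 + 3514.5 + 4455.3 = 5250.6
Services: -339.5 - 298.8 + 709.4 = 71.1
Primary income: -203.3 - 410.3 + 429.9 = -183.7
Secondary income: -435.5 + 260.2 = -175.3
Current account = 5250.6 + 71.1 + (-183.7) + (-175.3) = 4962.7
(Excluded from the current account — financial account: inward foreign direct investment in the manufacturing sector 1700.6, sale of domestic government bonds to non-residents 1464.6, increase in resident deposits held at foreign banks 523.1.)

4962.7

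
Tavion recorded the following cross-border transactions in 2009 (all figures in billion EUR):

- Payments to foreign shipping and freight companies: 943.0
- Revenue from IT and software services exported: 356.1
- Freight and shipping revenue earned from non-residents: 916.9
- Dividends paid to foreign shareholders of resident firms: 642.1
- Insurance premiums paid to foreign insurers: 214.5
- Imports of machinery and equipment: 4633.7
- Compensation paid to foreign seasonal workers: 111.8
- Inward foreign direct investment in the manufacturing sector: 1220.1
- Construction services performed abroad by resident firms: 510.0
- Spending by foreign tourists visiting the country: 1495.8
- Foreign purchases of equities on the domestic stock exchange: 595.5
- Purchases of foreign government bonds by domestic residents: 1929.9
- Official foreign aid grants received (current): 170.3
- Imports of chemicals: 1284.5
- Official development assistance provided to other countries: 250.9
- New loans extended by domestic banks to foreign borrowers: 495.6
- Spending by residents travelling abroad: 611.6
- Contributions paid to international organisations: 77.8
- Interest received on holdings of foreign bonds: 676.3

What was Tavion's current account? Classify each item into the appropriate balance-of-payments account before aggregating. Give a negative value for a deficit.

Goods: -1284.5 - 4633.7 = -5918.2
Services: 916.9 + 510.0 + 1495.8 - 943.0 + 356.1 - 214.5 - 611.6 = 1509.7
Primary income: -111.8 + 676.3 - 642.1 = -77.6
Secondary income: 170.3 - 250.9 - 77.8 = -158.4
Current account = (-5918.2) + 1509.7 + (-77.6) + (-158.4) = -4644.5
(Excluded from the current account — financial account: inward foreign direct investment in the manufacturing sector 1220.1, foreign purchases of equities on the domestic stock exchange 595.5, purchases of foreign government bonds by domestic residents 1929.9, new loans extended by domestic banks to foreign borrowers 495.6.)

-4644.5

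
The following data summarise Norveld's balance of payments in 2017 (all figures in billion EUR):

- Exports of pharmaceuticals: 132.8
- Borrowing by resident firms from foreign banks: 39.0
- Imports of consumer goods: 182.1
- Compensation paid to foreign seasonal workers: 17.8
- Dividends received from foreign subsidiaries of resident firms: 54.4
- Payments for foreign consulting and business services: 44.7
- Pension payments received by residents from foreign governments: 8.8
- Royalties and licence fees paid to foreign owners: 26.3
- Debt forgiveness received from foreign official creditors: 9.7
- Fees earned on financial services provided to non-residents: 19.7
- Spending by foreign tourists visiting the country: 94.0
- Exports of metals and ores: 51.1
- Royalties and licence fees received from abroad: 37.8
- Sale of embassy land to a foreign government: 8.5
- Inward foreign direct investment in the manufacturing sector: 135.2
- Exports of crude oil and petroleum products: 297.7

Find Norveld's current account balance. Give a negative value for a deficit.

425.4

Goods: 132.8 - 182.1 + 297.7 + 51.1 = 299.5
Services: 94.0 + 19.7 - 26.3 + 37.8 - 44.7 = 80.5
Primary income: 54.4 - 17.8 = 36.6
Secondary income: 8.8
Current account = 299.5 + 80.5 + 36.6 + 8.8 = 425.4
(Excluded from the current account — financial account: borrowing by resident firms from foreign banks 39.0, inward foreign direct investment in the manufacturing sector 135.2; capital account: debt forgiveness received from foreign official creditors 9.7, sale of embassy land to a foreign government 8.5.)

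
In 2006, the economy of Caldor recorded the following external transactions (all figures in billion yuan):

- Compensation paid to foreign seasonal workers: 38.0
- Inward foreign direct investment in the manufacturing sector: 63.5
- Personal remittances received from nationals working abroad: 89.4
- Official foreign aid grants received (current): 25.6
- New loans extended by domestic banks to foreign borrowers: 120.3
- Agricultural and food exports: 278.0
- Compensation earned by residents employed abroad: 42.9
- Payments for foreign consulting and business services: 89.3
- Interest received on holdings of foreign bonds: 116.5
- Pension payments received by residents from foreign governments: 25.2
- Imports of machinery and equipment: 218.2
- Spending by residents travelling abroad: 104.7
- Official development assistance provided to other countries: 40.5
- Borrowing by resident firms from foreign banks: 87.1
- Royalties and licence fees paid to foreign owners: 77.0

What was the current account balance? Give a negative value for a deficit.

Goods: 278.0 - 218.2 = 59.8
Services: -77.0 - 89.3 - 104.7 = -271.0
Primary income: 116.5 + 42.9 - 38.0 = 121.4
Secondary income: 25.2 - 40.5 + 89.4 + 25.6 = 99.7
Current account = 59.8 + (-271.0) + 121.4 + 99.7 = 9.9
(Excluded from the current account — financial account: inward foreign direct investment in the manufacturing sector 63.5, new loans extended by domestic banks to foreign borrowers 120.3, borrowing by resident firms from foreign banks 87.1.)

9.9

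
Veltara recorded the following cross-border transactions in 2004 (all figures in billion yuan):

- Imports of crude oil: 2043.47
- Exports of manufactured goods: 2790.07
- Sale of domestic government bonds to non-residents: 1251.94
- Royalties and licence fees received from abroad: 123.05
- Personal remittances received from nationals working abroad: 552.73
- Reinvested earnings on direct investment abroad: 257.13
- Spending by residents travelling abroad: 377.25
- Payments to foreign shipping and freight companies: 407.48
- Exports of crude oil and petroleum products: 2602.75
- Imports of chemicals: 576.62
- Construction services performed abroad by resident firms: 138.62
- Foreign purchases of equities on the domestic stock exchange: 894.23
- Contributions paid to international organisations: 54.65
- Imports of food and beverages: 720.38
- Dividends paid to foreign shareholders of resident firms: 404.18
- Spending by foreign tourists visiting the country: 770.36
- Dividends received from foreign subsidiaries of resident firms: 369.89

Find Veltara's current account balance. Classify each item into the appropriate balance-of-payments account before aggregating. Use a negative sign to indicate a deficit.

Goods: 2602.75 - 576.62 - 720.38 + 2790.07 - 2043.47 = 2052.35
Services: 138.62 + 123.05 - 407.48 + 770.36 - 377.25 = 247.30
Primary income: 257.13 - 404.18 + 369.89 = 222.84
Secondary income: 552.73 - 54.65 = 498.08
Current account = 2052.35 + 247.30 + 222.84 + 498.08 = 3020.57
(Excluded from the current account — financial account: sale of domestic government bonds to non-residents 1251.94, foreign purchases of equities on the domestic stock exchange 894.23.)

3020.57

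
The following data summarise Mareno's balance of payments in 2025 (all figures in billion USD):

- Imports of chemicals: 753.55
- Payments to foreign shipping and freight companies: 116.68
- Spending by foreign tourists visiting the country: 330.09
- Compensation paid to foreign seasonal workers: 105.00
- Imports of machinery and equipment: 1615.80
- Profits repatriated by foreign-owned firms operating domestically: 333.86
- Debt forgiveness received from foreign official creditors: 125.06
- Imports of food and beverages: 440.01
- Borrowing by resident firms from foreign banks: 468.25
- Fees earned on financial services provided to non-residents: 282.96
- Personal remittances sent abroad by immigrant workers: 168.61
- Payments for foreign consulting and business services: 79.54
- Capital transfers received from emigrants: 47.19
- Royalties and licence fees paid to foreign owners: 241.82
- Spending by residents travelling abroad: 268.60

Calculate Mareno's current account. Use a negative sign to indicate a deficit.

Goods: -1615.80 - 753.55 - 440.01 = -2809.36
Services: -241.82 - 116.68 - 79.54 + 330.09 - 268.60 + 282.96 = -93.59
Primary income: -333.86 - 105.00 = -438.86
Secondary income: -168.61
Current account = (-2809.36) + (-93.59) + (-438.86) + (-168.61) = -3510.42
(Excluded from the current account — capital account: debt forgiveness received from foreign official creditors 125.06, capital transfers received from emigrants 47.19; financial account: borrowing by resident firms from foreign banks 468.25.)

-3510.42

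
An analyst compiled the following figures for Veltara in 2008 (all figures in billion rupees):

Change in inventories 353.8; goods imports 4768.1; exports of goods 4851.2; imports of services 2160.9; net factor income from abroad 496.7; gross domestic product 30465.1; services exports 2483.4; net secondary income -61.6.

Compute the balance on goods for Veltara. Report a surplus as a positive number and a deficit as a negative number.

83.1

Goods balance = 4851.2 - 4768.1 = 83.1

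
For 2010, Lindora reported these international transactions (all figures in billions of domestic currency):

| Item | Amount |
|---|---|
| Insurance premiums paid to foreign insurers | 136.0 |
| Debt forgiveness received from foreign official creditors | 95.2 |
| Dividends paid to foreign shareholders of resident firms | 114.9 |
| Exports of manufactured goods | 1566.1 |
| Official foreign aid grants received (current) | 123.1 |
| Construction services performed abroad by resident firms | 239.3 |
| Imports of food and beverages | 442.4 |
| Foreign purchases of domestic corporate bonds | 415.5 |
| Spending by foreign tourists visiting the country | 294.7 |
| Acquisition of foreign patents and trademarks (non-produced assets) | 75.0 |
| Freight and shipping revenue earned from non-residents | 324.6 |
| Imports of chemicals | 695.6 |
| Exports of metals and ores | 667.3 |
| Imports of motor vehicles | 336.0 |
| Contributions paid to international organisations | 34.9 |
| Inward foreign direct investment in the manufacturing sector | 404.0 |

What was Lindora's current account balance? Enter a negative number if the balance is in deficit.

1455.3

Goods: 667.3 - 442.4 - 336.0 + 1566.1 - 695.6 = 759.4
Services: 324.6 + 294.7 + 239.3 - 136.0 = 722.6
Primary income: -114.9
Secondary income: -34.9 + 123.1 = 88.2
Current account = 759.4 + 722.6 + (-114.9) + 88.2 = 1455.3
(Excluded from the current account — capital account: debt forgiveness received from foreign official creditors 95.2, acquisition of foreign patents and trademarks (non-produced assets) 75.0; financial account: foreign purchases of domestic corporate bonds 415.5, inward foreign direct investment in the manufacturing sector 404.0.)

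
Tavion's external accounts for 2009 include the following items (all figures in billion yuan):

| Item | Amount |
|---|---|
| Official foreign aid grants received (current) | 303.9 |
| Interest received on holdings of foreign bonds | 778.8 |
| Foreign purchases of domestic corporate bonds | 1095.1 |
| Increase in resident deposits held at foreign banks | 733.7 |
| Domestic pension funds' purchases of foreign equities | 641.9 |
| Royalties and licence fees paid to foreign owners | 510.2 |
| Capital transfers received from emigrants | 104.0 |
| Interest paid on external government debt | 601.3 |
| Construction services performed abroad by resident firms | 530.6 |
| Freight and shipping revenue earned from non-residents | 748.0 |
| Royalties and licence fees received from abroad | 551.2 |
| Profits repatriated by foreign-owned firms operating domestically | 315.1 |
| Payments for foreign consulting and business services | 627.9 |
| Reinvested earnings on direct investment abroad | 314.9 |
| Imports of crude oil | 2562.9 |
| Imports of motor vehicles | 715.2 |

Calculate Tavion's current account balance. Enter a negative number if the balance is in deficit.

-2105.2

Goods: -2562.9 - 715.2 = -3278.1
Services: 530.6 - 510.2 + 748.0 - 627.9 + 551.2 = 691.7
Primary income: 778.8 - 601.3 + 314.9 - 315.1 = 177.3
Secondary income: 303.9
Current account = (-3278.1) + 691.7 + 177.3 + 303.9 = -2105.2
(Excluded from the current account — financial account: foreign purchases of domestic corporate bonds 1095.1, increase in resident deposits held at foreign banks 733.7, domestic pension funds' purchases of foreign equities 641.9; capital account: capital transfers received from emigrants 104.0.)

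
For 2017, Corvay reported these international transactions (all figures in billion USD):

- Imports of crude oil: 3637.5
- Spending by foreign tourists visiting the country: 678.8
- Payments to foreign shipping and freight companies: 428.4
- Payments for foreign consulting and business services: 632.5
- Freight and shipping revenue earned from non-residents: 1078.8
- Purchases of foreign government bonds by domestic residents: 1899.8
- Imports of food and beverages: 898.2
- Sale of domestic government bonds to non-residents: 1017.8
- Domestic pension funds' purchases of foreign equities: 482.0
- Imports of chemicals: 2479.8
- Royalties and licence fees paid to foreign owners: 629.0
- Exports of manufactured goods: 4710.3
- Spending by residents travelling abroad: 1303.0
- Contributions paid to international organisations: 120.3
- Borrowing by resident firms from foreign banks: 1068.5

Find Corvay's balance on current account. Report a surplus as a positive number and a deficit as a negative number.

-3660.8

Goods: -898.2 + 4710.3 - 3637.5 - 2479.8 = -2305.2
Services: 1078.8 - 632.5 + 678.8 - 629.0 - 428.4 - 1303.0 = -1235.3
Secondary income: -120.3
Current account = (-2305.2) + (-1235.3) + (-120.3) = -3660.8
(Excluded from the current account — financial account: purchases of foreign government bonds by domestic residents 1899.8, sale of domestic government bonds to non-residents 1017.8, domestic pension funds' purchases of foreign equities 482.0, borrowing by resident firms from foreign banks 1068.5.)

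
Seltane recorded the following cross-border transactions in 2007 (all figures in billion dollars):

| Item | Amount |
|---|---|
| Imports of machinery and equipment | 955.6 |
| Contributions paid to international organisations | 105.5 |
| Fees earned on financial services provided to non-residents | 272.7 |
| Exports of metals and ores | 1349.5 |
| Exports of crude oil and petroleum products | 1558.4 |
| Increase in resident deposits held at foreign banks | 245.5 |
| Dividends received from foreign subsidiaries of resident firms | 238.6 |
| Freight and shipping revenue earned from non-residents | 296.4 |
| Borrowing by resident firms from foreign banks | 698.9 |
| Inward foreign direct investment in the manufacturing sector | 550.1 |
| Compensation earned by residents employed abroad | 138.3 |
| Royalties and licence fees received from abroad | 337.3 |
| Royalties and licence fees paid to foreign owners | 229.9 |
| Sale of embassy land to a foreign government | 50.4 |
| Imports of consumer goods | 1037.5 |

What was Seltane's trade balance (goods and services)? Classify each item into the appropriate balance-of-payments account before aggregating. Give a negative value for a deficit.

1591.3

Goods: 1349.5 - 955.6 - 1037.5 + 1558.4 = 914.8
Services: -229.9 + 296.4 + 272.7 + 337.3 = 676.5
Trade balance = 914.8 + 676.5 = 1591.3
(Excluded from the trade balance — secondary income: contributions paid to international organisations 105.5; financial account: increase in resident deposits held at foreign banks 245.5, borrowing by resident firms from foreign banks 698.9, inward foreign direct investment in the manufacturing sector 550.1; primary income: dividends received from foreign subsidiaries of resident firms 238.6, compensation earned by residents employed abroad 138.3; capital account: sale of embassy land to a foreign government 50.4.)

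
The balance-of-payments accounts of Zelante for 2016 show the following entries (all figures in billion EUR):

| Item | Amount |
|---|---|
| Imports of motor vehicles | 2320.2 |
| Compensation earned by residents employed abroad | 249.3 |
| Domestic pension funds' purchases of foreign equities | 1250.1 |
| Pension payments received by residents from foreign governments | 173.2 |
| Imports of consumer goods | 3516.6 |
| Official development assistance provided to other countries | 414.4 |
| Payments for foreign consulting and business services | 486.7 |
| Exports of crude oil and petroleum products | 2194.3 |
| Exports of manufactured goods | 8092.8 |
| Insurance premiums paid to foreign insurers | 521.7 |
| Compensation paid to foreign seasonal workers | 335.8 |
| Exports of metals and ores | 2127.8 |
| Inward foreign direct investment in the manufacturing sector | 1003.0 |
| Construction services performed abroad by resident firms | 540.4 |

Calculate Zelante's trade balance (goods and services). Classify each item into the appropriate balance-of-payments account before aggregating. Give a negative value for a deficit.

6110.1

Goods: 2127.8 - 2320.2 - 3516.6 + 2194.3 + 8092.8 = 6578.1
Services: -486.7 - 521.7 + 540.4 = -468.0
Trade balance = 6578.1 + (-468.0) = 6110.1
(Excluded from the trade balance — primary income: compensation earned by residents employed abroad 249.3, compensation paid to foreign seasonal workers 335.8; financial account: domestic pension funds' purchases of foreign equities 1250.1, inward foreign direct investment in the manufacturing sector 1003.0; secondary income: pension payments received by residents from foreign governments 173.2, official development assistance provided to other countries 414.4.)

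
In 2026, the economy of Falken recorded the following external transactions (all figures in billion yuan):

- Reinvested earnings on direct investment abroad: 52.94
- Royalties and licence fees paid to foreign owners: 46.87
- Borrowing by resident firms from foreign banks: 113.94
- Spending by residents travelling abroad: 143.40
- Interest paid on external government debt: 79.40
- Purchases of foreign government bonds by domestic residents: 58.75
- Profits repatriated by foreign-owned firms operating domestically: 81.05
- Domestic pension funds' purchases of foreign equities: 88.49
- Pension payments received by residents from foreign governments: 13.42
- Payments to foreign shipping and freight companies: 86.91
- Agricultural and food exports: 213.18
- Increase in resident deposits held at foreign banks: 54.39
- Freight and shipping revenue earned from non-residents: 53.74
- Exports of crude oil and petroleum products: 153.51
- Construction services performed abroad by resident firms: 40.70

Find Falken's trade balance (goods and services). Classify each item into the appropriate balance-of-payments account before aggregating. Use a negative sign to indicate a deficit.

Goods: 213.18 + 153.51 = 366.69
Services: -86.91 + 40.70 - 46.87 - 143.40 + 53.74 = -182.74
Trade balance = 366.69 + (-182.74) = 183.95
(Excluded from the trade balance — primary income: reinvested earnings on direct investment abroad 52.94, interest paid on external government debt 79.40, profits repatriated by foreign-owned firms operating domestically 81.05; financial account: borrowing by resident firms from foreign banks 113.94, purchases of foreign government bonds by domestic residents 58.75, domestic pension funds' purchases of foreign equities 88.49, increase in resident deposits held at foreign banks 54.39; secondary income: pension payments received by residents from foreign governments 13.42.)

183.95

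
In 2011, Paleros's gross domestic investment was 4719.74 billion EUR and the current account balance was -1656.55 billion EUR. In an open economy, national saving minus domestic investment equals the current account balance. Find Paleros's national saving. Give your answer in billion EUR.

S = I + CA = 4719.74 + (-1656.55) = 3063.19

3063.19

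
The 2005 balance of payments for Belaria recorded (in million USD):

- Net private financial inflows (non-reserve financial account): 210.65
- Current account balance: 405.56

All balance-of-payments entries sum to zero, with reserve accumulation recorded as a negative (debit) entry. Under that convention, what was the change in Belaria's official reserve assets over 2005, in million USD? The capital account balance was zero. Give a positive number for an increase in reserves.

616.21

Official reserve transactions balance = -(405.56 + 210.65) = -616.21
An accumulation of reserves is recorded as a debit (negative entry), so the change in the stock of reserves is the negative of that balance.
Change in official reserves = -(-616.21) = 616.21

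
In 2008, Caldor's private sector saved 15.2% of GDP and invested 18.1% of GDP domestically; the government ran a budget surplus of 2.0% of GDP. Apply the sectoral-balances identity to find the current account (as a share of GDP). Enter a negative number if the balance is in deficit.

-0.9

By the sectoral-balances identity, CA = (S_private - I) + (T - G).
Private balance = 15.2 - 18.1 = -2.9
Government balance (T - G) = 2.0
CA = -2.9 + 2.0 = -0.9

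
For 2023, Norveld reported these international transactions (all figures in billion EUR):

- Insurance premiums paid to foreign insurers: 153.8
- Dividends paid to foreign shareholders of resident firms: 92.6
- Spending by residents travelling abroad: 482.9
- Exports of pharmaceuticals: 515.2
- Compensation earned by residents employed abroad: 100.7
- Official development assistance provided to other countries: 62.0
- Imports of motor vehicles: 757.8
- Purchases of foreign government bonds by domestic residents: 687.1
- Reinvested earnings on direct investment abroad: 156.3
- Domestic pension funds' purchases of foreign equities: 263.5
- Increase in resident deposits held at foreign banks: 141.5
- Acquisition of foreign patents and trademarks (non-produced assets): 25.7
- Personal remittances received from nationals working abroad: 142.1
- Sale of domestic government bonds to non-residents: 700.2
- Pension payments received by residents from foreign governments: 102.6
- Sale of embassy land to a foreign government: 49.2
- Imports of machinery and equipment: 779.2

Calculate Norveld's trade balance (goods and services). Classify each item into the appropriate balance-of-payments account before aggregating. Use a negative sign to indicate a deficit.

Goods: 515.2 - 757.8 - 779.2 = -1021.8
Services: -153.8 - 482.9 = -636.7
Trade balance = -1021.8 + (-636.7) = -1658.5
(Excluded from the trade balance — primary income: dividends paid to foreign shareholders of resident firms 92.6, compensation earned by residents employed abroad 100.7, reinvested earnings on direct investment abroad 156.3; secondary income: official development assistance provided to other countries 62.0, personal remittances received from nationals working abroad 142.1, pension payments received by residents from foreign governments 102.6; financial account: purchases of foreign government bonds by domestic residents 687.1, domestic pension funds' purchases of foreign equities 263.5, increase in resident deposits held at foreign banks 141.5, sale of domestic government bonds to non-residents 700.2; capital account: acquisition of foreign patents and trademarks (non-produced assets) 25.7, sale of embassy land to a foreign government 49.2.)

-1658.5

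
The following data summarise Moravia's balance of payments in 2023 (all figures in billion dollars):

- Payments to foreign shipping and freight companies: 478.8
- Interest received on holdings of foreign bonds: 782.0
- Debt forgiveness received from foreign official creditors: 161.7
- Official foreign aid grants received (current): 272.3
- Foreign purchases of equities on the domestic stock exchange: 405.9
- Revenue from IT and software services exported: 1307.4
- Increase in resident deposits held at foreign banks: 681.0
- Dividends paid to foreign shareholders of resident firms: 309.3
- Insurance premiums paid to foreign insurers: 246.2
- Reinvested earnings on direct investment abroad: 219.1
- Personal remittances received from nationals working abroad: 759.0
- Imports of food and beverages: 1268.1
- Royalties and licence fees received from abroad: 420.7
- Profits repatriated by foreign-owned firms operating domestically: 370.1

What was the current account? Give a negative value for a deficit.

1088.0

Goods: -1268.1
Services: 1307.4 + 420.7 - 246.2 - 478.8 = 1003.1
Primary income: -370.1 + 782.0 + 219.1 - 309.3 = 321.7
Secondary income: 759.0 + 272.3 = 1031.3
Current account = (-1268.1) + 1003.1 + 321.7 + 1031.3 = 1088.0
(Excluded from the current account — capital account: debt forgiveness received from foreign official creditors 161.7; financial account: foreign purchases of equities on the domestic stock exchange 405.9, increase in resident deposits held at foreign banks 681.0.)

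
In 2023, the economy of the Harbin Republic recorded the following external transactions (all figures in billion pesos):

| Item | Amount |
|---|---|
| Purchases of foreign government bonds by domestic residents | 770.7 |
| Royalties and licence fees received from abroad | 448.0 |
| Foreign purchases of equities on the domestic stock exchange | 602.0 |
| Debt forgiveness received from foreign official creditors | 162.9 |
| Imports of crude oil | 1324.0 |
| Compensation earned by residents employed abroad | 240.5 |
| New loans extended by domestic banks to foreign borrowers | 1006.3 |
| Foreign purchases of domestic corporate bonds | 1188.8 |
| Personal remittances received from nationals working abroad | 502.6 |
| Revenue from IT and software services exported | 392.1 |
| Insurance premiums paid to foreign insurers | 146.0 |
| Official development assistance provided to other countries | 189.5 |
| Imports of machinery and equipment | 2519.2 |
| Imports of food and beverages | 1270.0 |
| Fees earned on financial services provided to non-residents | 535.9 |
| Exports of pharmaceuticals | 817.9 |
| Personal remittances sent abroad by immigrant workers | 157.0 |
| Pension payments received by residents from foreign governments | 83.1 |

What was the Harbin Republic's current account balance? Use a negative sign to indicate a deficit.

Goods: 817.9 - 2519.2 - 1324.0 - 1270.0 = -4295.3
Services: 535.9 + 392.1 + 448.0 - 146.0 = 1230.0
Primary income: 240.5
Secondary income: -189.5 + 502.6 + 83.1 - 157.0 = 239.2
Current account = (-4295.3) + 1230.0 + 240.5 + 239.2 = -2585.6
(Excluded from the current account — financial account: purchases of foreign government bonds by domestic residents 770.7, foreign purchases of equities on the domestic stock exchange 602.0, new loans extended by domestic banks to foreign borrowers 1006.3, foreign purchases of domestic corporate bonds 1188.8; capital account: debt forgiveness received from foreign official creditors 162.9.)

-2585.6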